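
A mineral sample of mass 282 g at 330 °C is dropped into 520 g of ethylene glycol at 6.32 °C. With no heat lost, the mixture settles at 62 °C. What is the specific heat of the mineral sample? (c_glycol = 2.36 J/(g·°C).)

c ≈ 0.904 J/(g·°C)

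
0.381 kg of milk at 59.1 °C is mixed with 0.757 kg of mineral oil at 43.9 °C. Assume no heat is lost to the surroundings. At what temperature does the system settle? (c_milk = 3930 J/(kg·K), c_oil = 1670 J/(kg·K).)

Energy conservation, ΣQ = 0:
0.381×3930×(T − 59.1) + 0.757×1670×(T − 43.9) = 0
(1497.3 + 1264.2) T = 1497.3×59.1 + 1264.2×43.9
T = 143990 / 2761.5 = 52.1 °C

T_f ≈ 52.1 °C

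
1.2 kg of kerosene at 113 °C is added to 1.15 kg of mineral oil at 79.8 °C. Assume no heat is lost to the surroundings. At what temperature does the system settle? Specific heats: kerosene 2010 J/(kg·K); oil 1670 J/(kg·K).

Setting the total heat transfer to zero:
1.2×2010×(T − 113) + 1.15×1670×(T − 79.8) = 0
2412(T − 113) + 1920.5(T − 79.8) = 0
(2412 + 1920.5) T = 2412×113 + 1920.5×79.8
T = 425812/4332.5 ≈ 98.28 °C

T_f ≈ 98.3 °C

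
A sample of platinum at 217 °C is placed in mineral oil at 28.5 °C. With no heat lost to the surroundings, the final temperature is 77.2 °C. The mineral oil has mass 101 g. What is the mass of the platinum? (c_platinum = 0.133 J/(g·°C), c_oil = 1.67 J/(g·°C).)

m ≈ 442 g

Net heat exchanged in the isolated system is zero:
m·0.133·(77.2 − 217) + 101·1.67·(77.2 − 28.5) = 0
-18.59 m = -8214.2
m = -8214.2/-18.59 ≈ 441.8 g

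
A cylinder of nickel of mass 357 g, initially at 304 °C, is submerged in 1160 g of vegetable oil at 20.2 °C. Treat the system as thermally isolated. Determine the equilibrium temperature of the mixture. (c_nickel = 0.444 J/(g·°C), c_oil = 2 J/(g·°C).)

T_f ≈ 38.3 °C

Energy conservation, ΣQ = 0:
357×0.444×(T − 304) + 1160×2×(T − 20.2) = 0
158.51(T − 304) + 2320(T − 20.2) = 0
(158.51 + 2320) T = 158.51×304 + 2320×20.2
T = 95050 / 2478.5 = 38.3 °C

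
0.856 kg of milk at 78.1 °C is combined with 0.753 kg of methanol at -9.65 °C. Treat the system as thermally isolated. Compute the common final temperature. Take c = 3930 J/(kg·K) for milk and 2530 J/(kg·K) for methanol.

T_f ≈ 46.4 °C

Set heat shed by the hot body equal to heat absorbed by the cold body:
0.856×3930×(78.1 − T) = 0.753×2530×(T − (-9.65))
3364.1(78.1 − T) = 1905.1(T − (-9.65))
5269.2 T = 244351  ⇒  T ≈ 46.37 °C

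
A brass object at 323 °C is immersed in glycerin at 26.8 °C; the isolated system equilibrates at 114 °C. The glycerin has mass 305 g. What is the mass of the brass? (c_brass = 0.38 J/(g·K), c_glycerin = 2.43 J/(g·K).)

m ≈ 814 g

|Q_brass| = |Q_glycerin|:
m×0.38×(323 − 114) = 305×2.43×(114 − 26.8)
79.42 m = 64628  ⇒  m ≈ 813.8 g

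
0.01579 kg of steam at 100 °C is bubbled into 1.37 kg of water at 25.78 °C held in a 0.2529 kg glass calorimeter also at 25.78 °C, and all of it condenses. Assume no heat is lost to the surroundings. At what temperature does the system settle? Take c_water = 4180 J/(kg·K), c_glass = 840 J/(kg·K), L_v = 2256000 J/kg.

T_f ≈ 32.5 °C

Heat gained plus heat lost sum to zero:
steam→water at 100 °C releases m L_v = 0.01579·2256000 = 35622
  condensate cools 100→T: 0.01579·4180·(T − 100) = 66(T − 100)
  water warms: 1.37·4180·(T − 25.78) = 5726.6(T − 25.78)
  cup: 212.44(T − 25.78)
6005 T = 35622 + 6600.2 + 153108 = 195331
T ≈ 32.53 °C (< 100 °C, so full condensation is consistent).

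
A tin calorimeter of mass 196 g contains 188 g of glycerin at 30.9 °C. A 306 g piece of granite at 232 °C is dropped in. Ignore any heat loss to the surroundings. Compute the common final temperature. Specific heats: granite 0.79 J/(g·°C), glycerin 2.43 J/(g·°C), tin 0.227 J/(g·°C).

T_f ≈ 96.3 °C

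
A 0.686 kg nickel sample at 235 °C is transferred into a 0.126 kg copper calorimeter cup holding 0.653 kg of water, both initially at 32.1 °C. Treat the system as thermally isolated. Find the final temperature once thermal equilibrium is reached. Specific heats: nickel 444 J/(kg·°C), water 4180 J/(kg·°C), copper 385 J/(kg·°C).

T_f = Σ m_i c_i T_i / Σ m_i c_i:
T_f = (304.58×235 + 2729.5×32.1 + 48.51×32.1) / (304.58 + 2729.5 + 48.51)
    = 160753 / 3082.6 ≈ 52.15 °C

T_f ≈ 52.1 °C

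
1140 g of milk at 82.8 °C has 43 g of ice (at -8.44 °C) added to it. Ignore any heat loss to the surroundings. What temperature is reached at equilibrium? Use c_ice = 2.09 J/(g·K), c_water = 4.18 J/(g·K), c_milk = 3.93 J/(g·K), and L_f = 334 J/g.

T_f ≈ 76.4 °C

Setting the total heat transfer to zero:
ice -8.44→0 °C: 43×2.09×8.44 = 758.5; melt ice: 43×334 = 14362; warm the meltwater: 179.74 T; milk: 4480.2(T − 82.8)
4659.9 T = 370961 − 15121 = 355840
T ≈ 76.36 °C — above 0 °C, consistent with complete melting.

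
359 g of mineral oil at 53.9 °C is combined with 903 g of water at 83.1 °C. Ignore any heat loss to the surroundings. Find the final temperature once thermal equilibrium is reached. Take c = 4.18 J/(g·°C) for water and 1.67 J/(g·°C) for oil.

T_f = Σ m_i c_i T_i / Σ m_i c_i:
T_f = (3774.5×83.1 + 599.53×53.9) / (3774.5 + 599.53)
    = 345979 / 4374.1 ≈ 79.10 °C

T_f ≈ 79.1 °C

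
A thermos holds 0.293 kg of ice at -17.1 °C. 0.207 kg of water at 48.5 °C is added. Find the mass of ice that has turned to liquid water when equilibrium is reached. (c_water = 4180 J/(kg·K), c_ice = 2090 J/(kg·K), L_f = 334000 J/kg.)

Heat available from the water dropping to 0 °C: 0.207×4180×48.5 = 41965 J.
Of that, 0.293×2090×17.1 = 10472 J goes to bring the ice to 0 °C, leaving 31494 J.
Fully melting the ice requires m_ice L_f = 0.293×334000 = 97862 J.
Since 31494 < 97862 J, not all the ice melts; equilibrium is at 0 °C.
m_melted×334000 = 31494  ⇒  m_melted ≈ 0.09429 kg.

m_melted ≈ 0.0943 kg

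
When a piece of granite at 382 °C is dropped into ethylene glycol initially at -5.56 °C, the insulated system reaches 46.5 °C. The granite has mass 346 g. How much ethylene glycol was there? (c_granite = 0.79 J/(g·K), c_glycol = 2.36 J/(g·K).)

Heat lost by the granite = heat gained by the glycol:
346·0.79·(382 − 46.5) = m·2.36·(46.5 − (-5.56))
122.86 m = 91706  ⇒  m ≈ 746.4 g

m ≈ 746 g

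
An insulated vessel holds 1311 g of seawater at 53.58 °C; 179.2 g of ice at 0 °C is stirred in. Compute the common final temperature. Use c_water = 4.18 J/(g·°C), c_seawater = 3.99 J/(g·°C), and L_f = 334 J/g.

T_f ≈ 36.9 °C

Conservation of energy gives ΣQ = 0:
fusion: m_ice L_f = 179.2×334 = 59853; warm the meltwater: 749.06 T; seawater: 5230.9(T − 53.58)
5979.9 T = 280271 − 59853 = 220418
T ≈ 36.86 °C (positive, so assuming full melt was valid).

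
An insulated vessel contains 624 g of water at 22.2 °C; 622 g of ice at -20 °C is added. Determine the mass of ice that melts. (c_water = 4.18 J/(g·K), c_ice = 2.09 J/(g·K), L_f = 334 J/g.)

Heat available from the water dropping to 0 °C: 624×4.18×22.2 = 57905 J.
Warming the ice to 0 °C takes 622×2.09×20 = 26000 J, leaving 31905 J for melting.
Melting all 622 g of ice would need 622×334 = 207748 J.
31905 J < 207748 J, so only part of the ice melts and the system sits at 0 °C.
m_melted×334 = 31905  ⇒  m_melted ≈ 95.52 g.

m_melted ≈ 95.5 g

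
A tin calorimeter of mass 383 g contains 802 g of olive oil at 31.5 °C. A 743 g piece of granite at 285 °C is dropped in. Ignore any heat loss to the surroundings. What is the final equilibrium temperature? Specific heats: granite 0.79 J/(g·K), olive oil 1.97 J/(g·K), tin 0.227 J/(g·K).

T_f is the heat-capacity-weighted average of the initial temperatures:
T_f = (586.97·285 + 1579.9·31.5 + 86.94·31.5) / (586.97 + 1579.9 + 86.94)
    = 219793 / 2253.9 ≈ 97.52 °C

T_f ≈ 97.5 °C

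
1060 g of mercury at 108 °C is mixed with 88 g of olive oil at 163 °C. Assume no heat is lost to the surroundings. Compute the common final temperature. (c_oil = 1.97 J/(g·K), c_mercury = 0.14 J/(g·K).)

T_f ≈ 137.6 °C

Set heat shed by the hot body equal to heat absorbed by the cold body:
88×1.97×(163 − T) = 1060×0.14×(T − 108)
173.36(163 − T) = 148.4(T − 108)
321.76 T = 44285  ⇒  T ≈ 137.63 °C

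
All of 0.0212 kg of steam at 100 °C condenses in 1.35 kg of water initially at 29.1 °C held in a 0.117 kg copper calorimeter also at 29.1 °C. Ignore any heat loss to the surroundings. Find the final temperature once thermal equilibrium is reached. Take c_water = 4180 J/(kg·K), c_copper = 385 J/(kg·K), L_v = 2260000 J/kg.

Taking heat into each body as positive, Σ m c ΔT = 0:
latent heat released on condensation: 0.0212×2260000 = 47912; condensed water 100 °C→T: 88.62(T − 100); water warms: 1.35×4180×(T − 29.1) = 5643(T − 29.1); cup: 45.05(T − 29.1)
5776.7 T = 47912 + 8861.6 + 165522 = 222296
T ≈ 38.48 °C, under the boiling point, so the assumption holds.

T_f ≈ 38.5 °C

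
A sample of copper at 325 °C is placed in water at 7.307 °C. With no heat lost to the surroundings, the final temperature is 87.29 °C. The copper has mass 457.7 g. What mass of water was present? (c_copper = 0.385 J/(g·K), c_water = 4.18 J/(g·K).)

Setting the total heat transfer to zero:
457.7·0.385·(87.29 − 325) + m·4.18·(87.29 − 7.307) = 0
334.33 m = 41888
m = 41888/334.33 ≈ 125.3 g

m ≈ 125 g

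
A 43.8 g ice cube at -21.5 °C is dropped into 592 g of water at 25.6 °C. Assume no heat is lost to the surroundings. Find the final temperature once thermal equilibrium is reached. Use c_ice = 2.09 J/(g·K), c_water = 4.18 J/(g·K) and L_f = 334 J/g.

T_f ≈ 17.6 °C

Energy conservation, ΣQ = 0:
warm ice to 0 °C: 43.8·2.09·(0 − (-21.5)) = 1968.2
  melt ice: 43.8·334 = 14629
  meltwater 0→T: 43.8·4.18·T = 183.08 T
  water cools: 592·4.18·(T − 25.6) = 2474.6(T − 25.6)
2657.6 T = 63349 − 16597 = 46751
T ≈ 17.59 °C — above 0 °C, consistent with complete melting.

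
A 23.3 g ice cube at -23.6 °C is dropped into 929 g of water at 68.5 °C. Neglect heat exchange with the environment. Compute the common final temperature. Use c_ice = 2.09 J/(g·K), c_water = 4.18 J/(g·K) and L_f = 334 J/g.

T_f ≈ 64.6 °C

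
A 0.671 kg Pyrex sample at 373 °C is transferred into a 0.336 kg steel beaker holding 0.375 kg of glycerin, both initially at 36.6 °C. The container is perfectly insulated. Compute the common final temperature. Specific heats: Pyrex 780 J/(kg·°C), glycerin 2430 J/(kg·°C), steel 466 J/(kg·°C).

Taking heat into each body as positive, Σ m c ΔT = 0:
0.671×780×(T − 373) + 0.375×2430×(T − 36.6) + 0.336×466×(T − 36.6) = 0
(523.38 + 911.25 + 156.58) T = 523.38×373 + 911.25×36.6 + 156.58×36.6
T = 234303/1591.2 ≈ 147.25 °C

T_f ≈ 147.2 °C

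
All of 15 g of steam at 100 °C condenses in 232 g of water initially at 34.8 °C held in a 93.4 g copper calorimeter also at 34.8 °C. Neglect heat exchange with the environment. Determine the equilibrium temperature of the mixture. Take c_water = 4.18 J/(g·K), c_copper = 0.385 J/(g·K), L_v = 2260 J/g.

T_f ≈ 70.4 °C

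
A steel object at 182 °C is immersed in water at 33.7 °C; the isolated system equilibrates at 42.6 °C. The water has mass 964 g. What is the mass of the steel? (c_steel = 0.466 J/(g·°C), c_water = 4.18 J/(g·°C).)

Heat lost by the steel = heat gained by the water:
m×0.466×(182 − 42.6) = 964×4.18×(42.6 − 33.7)
64.96 m = 35863  ⇒  m ≈ 552.1 g

m ≈ 552 g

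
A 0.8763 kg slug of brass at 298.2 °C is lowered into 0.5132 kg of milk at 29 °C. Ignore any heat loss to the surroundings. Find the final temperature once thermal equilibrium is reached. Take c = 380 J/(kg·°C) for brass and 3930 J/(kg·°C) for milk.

T_f ≈ 67.1 °C

Conservation of energy gives ΣQ = 0:
0.8763·380·(T − 298.2) + 0.5132·3930·(T − 29) = 0
(332.99 + 2016.9) T = 332.99·298.2 + 2016.9·29
T ≈ 67.15 °C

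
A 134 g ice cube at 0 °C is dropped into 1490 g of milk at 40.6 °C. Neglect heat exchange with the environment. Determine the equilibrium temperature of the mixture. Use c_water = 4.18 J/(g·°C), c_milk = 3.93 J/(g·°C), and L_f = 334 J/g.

T_f ≈ 30.1 °C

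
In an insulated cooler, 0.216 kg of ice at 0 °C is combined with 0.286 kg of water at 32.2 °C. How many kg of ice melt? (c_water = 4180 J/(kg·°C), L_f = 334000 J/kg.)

Water can give up m c ΔT = 0.286×4180×32.2 = 38494 J before reaching 0 °C.
Melting all 0.216 kg of ice would need 0.216×334000 = 72144 J.
38494 J < 72144 J, so only part of the ice melts and the system sits at 0 °C.
Mass melted = 38494/334000 ≈ 0.1153 kg.

m_melted ≈ 0.115 kg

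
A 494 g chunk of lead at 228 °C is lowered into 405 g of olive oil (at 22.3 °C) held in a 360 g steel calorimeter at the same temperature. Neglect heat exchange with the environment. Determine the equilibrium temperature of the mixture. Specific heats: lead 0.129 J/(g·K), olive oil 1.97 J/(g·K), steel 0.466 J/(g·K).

T_f ≈ 35.0 °C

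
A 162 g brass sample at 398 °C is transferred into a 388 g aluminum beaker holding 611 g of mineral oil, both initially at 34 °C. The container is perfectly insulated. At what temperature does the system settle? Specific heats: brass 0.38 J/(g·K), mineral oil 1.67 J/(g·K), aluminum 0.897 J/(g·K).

T_f ≈ 49.7 °C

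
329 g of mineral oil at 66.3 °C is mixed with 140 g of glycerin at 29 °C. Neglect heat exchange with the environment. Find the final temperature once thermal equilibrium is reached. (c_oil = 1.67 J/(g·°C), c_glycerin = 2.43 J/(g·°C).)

Conservation of energy gives ΣQ = 0:
329*1.67*(T − 66.3) + 140*2.43*(T − 29) = 0
549.43(T − 66.3) + 340.2(T − 29) = 0
889.63 T = 46293
T = 46293/889.63 ≈ 52.04 °C

T_f ≈ 52.0 °C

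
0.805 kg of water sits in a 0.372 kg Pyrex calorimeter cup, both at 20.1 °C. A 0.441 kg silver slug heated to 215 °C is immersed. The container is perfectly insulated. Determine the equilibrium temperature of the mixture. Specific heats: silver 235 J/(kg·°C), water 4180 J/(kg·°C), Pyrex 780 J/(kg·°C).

T_f ≈ 25.5 °C

T_f = Σ m_i c_i T_i / Σ m_i c_i:
T_f = (103.64×215 + 3364.9×20.1 + 290.16×20.1) / (103.64 + 3364.9 + 290.16)
    = 95748 / 3758.7 ≈ 25.47 °C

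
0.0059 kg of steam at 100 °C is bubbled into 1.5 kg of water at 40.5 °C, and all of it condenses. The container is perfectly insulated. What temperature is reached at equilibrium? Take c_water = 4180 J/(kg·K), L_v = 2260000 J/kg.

Setting the total heat transfer to zero:
condense steam: −0.0059·2260000 = −13334; condensed water 100 °C→T: 24.66(T − 100); original water: 6270(T − 40.5)
6294.7 T = 13334 + 2466.2 + 253935 = 269735
T ≈ 42.85 °C, under the boiling point, so the assumption holds.

T_f ≈ 42.9 °C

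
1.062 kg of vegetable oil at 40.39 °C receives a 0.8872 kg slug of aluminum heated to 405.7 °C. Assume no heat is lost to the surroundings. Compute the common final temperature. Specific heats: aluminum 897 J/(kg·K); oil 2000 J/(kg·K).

T_f ≈ 140.0 °C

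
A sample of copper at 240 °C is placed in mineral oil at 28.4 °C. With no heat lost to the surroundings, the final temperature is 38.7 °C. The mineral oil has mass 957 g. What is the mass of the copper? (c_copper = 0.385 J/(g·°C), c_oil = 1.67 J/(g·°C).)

m ≈ 212 g

Conservation of energy gives ΣQ = 0:
m·0.385·(38.7 − 240) + 957·1.67·(38.7 − 28.4) = 0
-77.5 m = -16461
m = -16461/-77.5 ≈ 212.4 g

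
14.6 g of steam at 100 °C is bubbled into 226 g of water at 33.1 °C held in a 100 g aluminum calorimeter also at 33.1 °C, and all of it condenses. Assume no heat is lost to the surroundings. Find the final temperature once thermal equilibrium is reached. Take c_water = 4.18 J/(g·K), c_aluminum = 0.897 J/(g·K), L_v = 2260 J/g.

Energy conservation, ΣQ = 0:
condense steam: −14.6·2260 = −32996
  condensate cools 100→T: 14.6·4.18·(T − 100) = 61.03(T − 100)
  water warms: 226·4.18·(T − 33.1) = 944.68(T − 33.1)
  aluminum cup: 100·0.897·(T − 33.1) = 89.7(T − 33.1)
1095.4 T = 32996 + 6102.8 + 34238 = 73337
T ≈ 66.95 °C (< 100 °C, so full condensation is consistent).

T_f ≈ 66.9 °C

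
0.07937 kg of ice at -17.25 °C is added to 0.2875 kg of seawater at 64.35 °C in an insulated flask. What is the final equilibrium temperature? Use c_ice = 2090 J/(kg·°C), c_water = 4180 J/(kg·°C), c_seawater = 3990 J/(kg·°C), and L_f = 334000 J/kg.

Net heat exchanged in the isolated system is zero:
warm ice to 0 °C: 0.07937·2090·(0 − (-17.25)) = 2861.5; melt ice: 0.07937·334000 = 26510; warm the meltwater: 331.77 T; seawater cools: 0.2875·3990·(T − 64.35) = 1147.1(T − 64.35)
1478.9 T = 73817 − 29371 = 44446
T ≈ 30.05 °C. Since T > 0 °C, the all-ice-melts assumption holds.

T_f ≈ 30.1 °C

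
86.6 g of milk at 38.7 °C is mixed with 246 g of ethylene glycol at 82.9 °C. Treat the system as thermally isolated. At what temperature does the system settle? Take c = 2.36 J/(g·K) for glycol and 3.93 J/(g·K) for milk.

Heat gained plus heat lost sum to zero:
246*2.36*(T − 82.9) + 86.6*3.93*(T − 38.7) = 0
580.56(T − 82.9) + 340.34(T − 38.7) = 0
(580.56 + 340.34) T = 580.56*82.9 + 340.34*38.7
T ≈ 66.56 °C

T_f ≈ 66.6 °C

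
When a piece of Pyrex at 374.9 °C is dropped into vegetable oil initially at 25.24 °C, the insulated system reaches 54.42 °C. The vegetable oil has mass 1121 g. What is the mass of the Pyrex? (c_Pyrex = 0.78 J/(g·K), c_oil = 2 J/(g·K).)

Let T be the final temperature. ΣQ_i = 0:
m·0.78·(54.42 − 374.9) + 1121·2·(54.42 − 25.24) = 0
-249.97 m = -65422
m = -65422/-249.97 ≈ 261.7 g

m ≈ 262 g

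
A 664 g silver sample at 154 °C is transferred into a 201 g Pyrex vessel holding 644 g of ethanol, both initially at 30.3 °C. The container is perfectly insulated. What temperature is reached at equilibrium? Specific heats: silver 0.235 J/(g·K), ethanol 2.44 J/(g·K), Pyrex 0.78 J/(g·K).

T_f ≈ 40.5 °C

Taking heat into each body as positive, Σ m c ΔT = 0:
664×0.235×(T − 154) + 644×2.44×(T − 30.3) + 201×0.78×(T − 30.3) = 0
156.04(T − 154) + 1571.4(T − 30.3) + 156.78(T − 30.3) = 0
(156.04 + 1571.4 + 156.78) T = 156.04×154 + 1571.4×30.3 + 156.78×30.3
T = 76393 / 1884.2 = 40.5 °C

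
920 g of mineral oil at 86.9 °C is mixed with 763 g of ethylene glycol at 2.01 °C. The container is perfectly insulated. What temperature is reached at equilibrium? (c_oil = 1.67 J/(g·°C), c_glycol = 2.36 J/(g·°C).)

T_f ≈ 41.1 °C

Let T be the final temperature. ΣQ_i = 0:
920·1.67·(T − 86.9) + 763·2.36·(T − 2.01) = 0
1536.4(T − 86.9) + 1800.7(T − 2.01) = 0
3337.1 T = 137133
T ≈ 41.09 °C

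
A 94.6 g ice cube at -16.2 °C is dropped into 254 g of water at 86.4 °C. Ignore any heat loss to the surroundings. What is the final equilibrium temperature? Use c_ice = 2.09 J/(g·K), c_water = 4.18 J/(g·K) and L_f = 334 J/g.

Let T be the final temperature. ΣQ_i = 0:
warm ice to 0 °C: 94.6·2.09·(0 − (-16.2)) = 3203; melt ice: 94.6·334 = 31596; warm the meltwater: 395.43 T; water: 1061.7(T − 86.4)
1457.1 T = 91733 − 34799 = 56933
T ≈ 39.07 °C. Since T > 0 °C, the all-ice-melts assumption holds.

T_f ≈ 39.1 °C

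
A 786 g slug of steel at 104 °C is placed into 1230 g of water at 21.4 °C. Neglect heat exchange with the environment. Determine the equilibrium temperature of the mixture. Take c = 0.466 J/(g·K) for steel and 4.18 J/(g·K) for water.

T_f ≈ 26.9 °C

T_f is the heat-capacity-weighted average of the initial temperatures:
T_f = (366.28×104 + 5141.4×21.4) / (366.28 + 5141.4)
    = 148119 / 5507.7 ≈ 26.89 °C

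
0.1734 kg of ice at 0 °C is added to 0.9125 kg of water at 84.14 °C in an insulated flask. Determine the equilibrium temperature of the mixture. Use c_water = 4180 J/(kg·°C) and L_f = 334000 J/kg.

T_f ≈ 57.9 °C

Let T be the final temperature. ΣQ_i = 0:
melt ice: 0.1734·334000 = 57916
  warm the meltwater: 724.81 T
  water cools: 0.9125·4180·(T − 84.14) = 3814.2(T − 84.14)
4539.1 T = 320931 − 57916 = 263015
T ≈ 57.94 °C — above 0 °C, consistent with complete melting.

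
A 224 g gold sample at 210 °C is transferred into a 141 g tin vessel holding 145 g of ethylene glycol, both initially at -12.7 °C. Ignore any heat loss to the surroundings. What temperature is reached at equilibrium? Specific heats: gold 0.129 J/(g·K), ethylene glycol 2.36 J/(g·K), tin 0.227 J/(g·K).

Conservation of energy gives ΣQ = 0:
224·0.129·(T − 210) + 145·2.36·(T − (-12.7)) + 141·0.227·(T − (-12.7)) = 0
28.9(T − 210) + 342.2(T − (-12.7)) + 32.01(T − (-12.7)) = 0
(28.9 + 342.2 + 32.01) T = 28.9·210 + 342.2·(-12.7) + 32.01·(-12.7)
T = 1315.7/403.1 ≈ 3.26 °C

T_f ≈ 3.3 °C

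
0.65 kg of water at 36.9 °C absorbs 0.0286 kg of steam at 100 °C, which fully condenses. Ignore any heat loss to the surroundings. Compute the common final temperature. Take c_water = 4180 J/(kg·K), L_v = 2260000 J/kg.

Net heat exchanged in the isolated system is zero:
steam→water at 100 °C releases m L_v = 0.0286·2260000 = 64636; condensate cools 100→T: 0.0286·4180·(T − 100) = 119.55(T − 100); water warms: 0.65·4180·(T − 36.9) = 2717(T − 36.9)
2836.5 T = 64636 + 11955 + 100257 = 176848
T ≈ 62.35 °C (< 100 °C, so full condensation is consistent).

T_f ≈ 62.3 °C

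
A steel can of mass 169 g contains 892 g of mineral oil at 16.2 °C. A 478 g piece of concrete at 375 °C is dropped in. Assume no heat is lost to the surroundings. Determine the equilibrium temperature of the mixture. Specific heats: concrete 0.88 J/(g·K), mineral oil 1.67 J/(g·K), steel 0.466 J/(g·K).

T_f ≈ 92.1 °C

Setting the total heat transfer to zero:
478×0.88×(T − 375) + 892×1.67×(T − 16.2) + 169×0.466×(T − 16.2) = 0
420.64(T − 375) + 1489.6(T − 16.2) + 78.75(T − 16.2) = 0
(420.64 + 1489.6 + 78.75) T = 420.64×375 + 1489.6×16.2 + 78.75×16.2
T ≈ 92.08 °C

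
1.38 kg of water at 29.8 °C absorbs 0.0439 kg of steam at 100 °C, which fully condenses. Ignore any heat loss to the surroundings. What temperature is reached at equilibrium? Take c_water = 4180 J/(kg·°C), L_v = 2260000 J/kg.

Net heat exchanged in the isolated system is zero:
steam→water at 100 °C releases m L_v = 0.0439·2260000 = 99214; condensate cools 100→T: 0.0439·4180·(T − 100) = 183.5(T − 100); original water: 5768.4(T − 29.8)
5951.9 T = 99214 + 18350 + 171898 = 289463
T ≈ 48.63 °C (< 100 °C, so full condensation is consistent).

T_f ≈ 48.6 °C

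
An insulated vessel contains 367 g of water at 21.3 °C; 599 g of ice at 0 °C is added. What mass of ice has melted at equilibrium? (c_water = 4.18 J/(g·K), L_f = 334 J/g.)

Water can give up m c ΔT = 367·4.18·21.3 = 32675 J before reaching 0 °C.
Fully melting the ice requires m_ice L_f = 599·334 = 200066 J.
That's not enough to melt it all — equilibrium is at 0 °C with ice remaining.
m_melt = 32675 / L_f = 97.83 g.

m_melted ≈ 97.8 g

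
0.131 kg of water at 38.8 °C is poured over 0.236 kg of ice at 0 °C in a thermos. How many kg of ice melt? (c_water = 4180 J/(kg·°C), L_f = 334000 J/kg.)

Cooling the water to 0 °C releases 0.131×4180×38.8 = 21246 J.
Melting all 0.236 kg of ice would need 0.236×334000 = 78824 J.
Since 21246 < 78824 J, not all the ice melts; equilibrium is at 0 °C.
m_melt = 21246 / L_f = 0.06361 kg.

m_melted ≈ 0.0636 kg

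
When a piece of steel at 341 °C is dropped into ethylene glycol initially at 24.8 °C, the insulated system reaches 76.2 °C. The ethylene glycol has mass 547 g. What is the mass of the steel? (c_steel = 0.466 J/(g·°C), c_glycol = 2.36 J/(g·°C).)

Conservation of energy gives ΣQ = 0:
m·0.466·(76.2 − 341) + 547·2.36·(76.2 − 24.8) = 0
-123.4 m = -66353
m = -66353/-123.4 ≈ 537.7 g

m ≈ 538 g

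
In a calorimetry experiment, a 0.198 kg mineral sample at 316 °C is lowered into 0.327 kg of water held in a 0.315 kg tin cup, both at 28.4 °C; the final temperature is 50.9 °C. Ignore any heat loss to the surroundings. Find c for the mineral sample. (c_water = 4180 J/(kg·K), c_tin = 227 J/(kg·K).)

c ≈ 617 J/(kg·K)

Conservation of energy gives ΣQ = 0:
0.198×c×(50.9 − 316) + 0.327×4180×(50.9 − 28.4) + 0.315×227×(50.9 − 28.4) = 0
-52.49 c = -32363
c = -32363/-52.49 ≈ 616.6 J/(kg·K)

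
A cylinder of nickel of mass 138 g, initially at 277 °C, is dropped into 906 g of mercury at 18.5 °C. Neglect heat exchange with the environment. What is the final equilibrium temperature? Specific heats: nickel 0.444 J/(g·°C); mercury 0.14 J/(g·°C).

T_f ≈ 102.7 °C

Conservation of energy gives ΣQ = 0:
138×0.444×(T − 277) + 906×0.14×(T − 18.5) = 0
61.27(T − 277) + 126.84(T − 18.5) = 0
188.11 T = 19319
T = 19319 / 188.11 = 103 °C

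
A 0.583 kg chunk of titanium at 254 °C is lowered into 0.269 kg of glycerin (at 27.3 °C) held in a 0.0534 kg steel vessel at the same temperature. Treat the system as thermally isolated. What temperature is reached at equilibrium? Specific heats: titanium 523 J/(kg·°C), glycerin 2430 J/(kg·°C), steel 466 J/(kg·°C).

T_f ≈ 97.6 °C

Conservation of energy gives ΣQ = 0:
0.583×523×(T − 254) + 0.269×2430×(T − 27.3) + 0.0534×466×(T − 27.3) = 0
304.91(T − 254) + 653.67(T − 27.3) + 24.88(T − 27.3) = 0
(304.91 + 653.67 + 24.88) T = 304.91×254 + 653.67×27.3 + 24.88×27.3
T ≈ 97.59 °C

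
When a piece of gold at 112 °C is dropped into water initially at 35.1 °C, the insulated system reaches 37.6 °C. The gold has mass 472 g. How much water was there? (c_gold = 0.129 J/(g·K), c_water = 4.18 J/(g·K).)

Net heat exchanged in the isolated system is zero:
472·0.129·(37.6 − 112) + m·4.18·(37.6 − 35.1) = 0
10.45 m = 4530.1
m = 4530.1/10.45 ≈ 433.5 g

m ≈ 433 g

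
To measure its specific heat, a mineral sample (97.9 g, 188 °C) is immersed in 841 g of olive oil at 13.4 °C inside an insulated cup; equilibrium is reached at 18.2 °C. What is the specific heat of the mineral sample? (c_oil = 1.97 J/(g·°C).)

c ≈ 0.478 J/(g·°C)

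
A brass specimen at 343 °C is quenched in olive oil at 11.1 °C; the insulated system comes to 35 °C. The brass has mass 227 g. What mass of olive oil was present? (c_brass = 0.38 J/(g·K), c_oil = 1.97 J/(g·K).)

m ≈ 564 g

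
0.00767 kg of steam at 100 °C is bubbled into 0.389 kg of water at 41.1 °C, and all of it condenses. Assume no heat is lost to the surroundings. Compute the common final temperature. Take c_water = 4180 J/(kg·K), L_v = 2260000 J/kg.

T_f ≈ 52.7 °C

Energy balance with sensible and latent terms:
latent heat released on condensation: 0.00767·2260000 = 17334; condensed water 100 °C→T: 32.06(T − 100); original water: 1626(T − 41.1)
1658.1 T = 17334 + 3206.1 + 66829 = 87370
T ≈ 52.69 °C, under the boiling point, so the assumption holds.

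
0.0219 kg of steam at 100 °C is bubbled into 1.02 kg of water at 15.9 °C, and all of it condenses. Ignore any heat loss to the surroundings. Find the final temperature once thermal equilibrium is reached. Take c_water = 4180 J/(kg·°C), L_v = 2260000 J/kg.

Heat gained plus heat lost sum to zero:
steam→water at 100 °C releases m L_v = 0.0219·2260000 = 49494; condensed water 100 °C→T: 91.54(T − 100); original water: 4263.6(T − 15.9)
4355.1 T = 49494 + 9154.2 + 67791 = 126439
T ≈ 29.03 °C (< 100 °C, so full condensation is consistent).

T_f ≈ 29.0 °C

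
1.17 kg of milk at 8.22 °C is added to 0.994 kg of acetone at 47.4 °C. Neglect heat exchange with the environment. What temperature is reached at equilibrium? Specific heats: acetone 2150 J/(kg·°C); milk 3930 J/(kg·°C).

T_f ≈ 20.7 °C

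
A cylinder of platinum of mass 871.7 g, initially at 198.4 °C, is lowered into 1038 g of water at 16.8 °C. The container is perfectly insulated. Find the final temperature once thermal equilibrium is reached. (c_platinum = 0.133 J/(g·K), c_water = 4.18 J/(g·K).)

T_f ≈ 21.5 °C

Set heat shed by the hot body equal to heat absorbed by the cold body:
871.7·0.133·(198.4 − T) = 1038·4.18·(T − 16.8)
115.94(198.4 − T) = 4338.8(T − 16.8)
4454.8 T = 95894  ⇒  T ≈ 21.53 °C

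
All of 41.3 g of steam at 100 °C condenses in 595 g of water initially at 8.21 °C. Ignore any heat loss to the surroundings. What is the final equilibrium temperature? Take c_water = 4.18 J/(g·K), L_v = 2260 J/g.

T_f ≈ 49.3 °C

Conservation of energy gives ΣQ = 0:
latent heat released on condensation: 41.3·2260 = 93338
  condensed water 100 °C→T: 172.63(T − 100)
  original water: 2487.1(T − 8.21)
2659.7 T = 93338 + 17263 + 20419 = 131020
T ≈ 49.26 °C, under the boiling point, so the assumption holds.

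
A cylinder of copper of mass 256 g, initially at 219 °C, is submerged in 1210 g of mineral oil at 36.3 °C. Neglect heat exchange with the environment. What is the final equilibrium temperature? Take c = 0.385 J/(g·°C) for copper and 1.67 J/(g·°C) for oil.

With ΣQ=0 the equilibrium temperature is the m·c-weighted mean:
T_f = (98.56*219 + 2020.7*36.3) / (98.56 + 2020.7)
    = 94936 / 2119.3 ≈ 44.80 °C

T_f ≈ 44.8 °C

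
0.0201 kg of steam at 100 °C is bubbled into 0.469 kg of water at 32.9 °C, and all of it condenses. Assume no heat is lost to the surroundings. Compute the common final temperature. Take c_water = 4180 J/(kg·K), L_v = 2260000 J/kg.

T_f ≈ 57.9 °C

Taking heat into each body as positive, Σ m c ΔT = 0:
latent heat released on condensation: 0.0201×2260000 = 45426; condensate cools 100→T: 0.0201×4180×(T − 100) = 84.02(T − 100); water warms: 0.469×4180×(T − 32.9) = 1960.4(T − 32.9)
2044.4 T = 45426 + 8401.8 + 64498 = 118326
T ≈ 57.88 °C, under the boiling point, so the assumption holds.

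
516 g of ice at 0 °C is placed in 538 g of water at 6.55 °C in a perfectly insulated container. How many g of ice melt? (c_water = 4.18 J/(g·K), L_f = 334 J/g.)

m_melted ≈ 44.1 g

Water can give up m c ΔT = 538×4.18×6.55 = 14730 J before reaching 0 °C.
Fully melting the ice requires m_ice L_f = 516×334 = 172344 J.
14730 J < 172344 J, so only part of the ice melts and the system sits at 0 °C.
m_melted×334 = 14730  ⇒  m_melted ≈ 44.1 g.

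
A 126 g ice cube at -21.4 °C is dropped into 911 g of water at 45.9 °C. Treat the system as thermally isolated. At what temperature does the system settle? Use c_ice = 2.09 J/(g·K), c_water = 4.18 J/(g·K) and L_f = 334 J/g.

Net heat exchanged in the isolated system is zero:
warm ice to 0 °C: 126×2.09×(0 − (-21.4)) = 5635.5
  fusion: m_ice L_f = 126×334 = 42084
  meltwater 0→T: 126×4.18×T = 526.68 T
  water cools: 911×4.18×(T − 45.9) = 3808(T − 45.9)
4334.7 T = 174786 − 47719 = 127067
T ≈ 29.31 °C — above 0 °C, consistent with complete melting.

T_f ≈ 29.3 °C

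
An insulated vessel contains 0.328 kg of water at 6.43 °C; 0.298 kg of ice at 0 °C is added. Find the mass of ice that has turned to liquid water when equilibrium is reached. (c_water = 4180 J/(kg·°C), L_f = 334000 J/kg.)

m_melted ≈ 0.0264 kg

Heat available from the water dropping to 0 °C: 0.328·4180·6.43 = 8815.8 J.
Fully melting the ice requires m_ice L_f = 0.298·334000 = 99532 J.
8815.8 J < 99532 J, so only part of the ice melts and the system sits at 0 °C.
Mass melted = 8815.8/334000 ≈ 0.02639 kg.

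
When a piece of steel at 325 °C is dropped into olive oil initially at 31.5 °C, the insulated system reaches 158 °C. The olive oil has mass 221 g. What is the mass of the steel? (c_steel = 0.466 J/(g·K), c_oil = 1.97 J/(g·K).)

m ≈ 708 g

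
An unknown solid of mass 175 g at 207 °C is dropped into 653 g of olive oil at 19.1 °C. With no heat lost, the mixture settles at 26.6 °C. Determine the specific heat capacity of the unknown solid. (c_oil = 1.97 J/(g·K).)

c ≈ 0.306 J/(g·K)

Heat gained plus heat lost sum to zero:
175×c×(26.6 − 207) + 653×1.97×(26.6 − 19.1) = 0
-31570 c = -9648.1
c = -9648.1/-31570 ≈ 0.3056 J/(g·K)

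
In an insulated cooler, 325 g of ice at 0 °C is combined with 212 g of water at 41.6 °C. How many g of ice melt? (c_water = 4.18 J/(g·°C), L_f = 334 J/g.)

Water can give up m c ΔT = 212·4.18·41.6 = 36864 J before reaching 0 °C.
To melt every bit of ice: 325·334 = 108550 J.
36864 J < 108550 J, so only part of the ice melts and the system sits at 0 °C.
m_melt = 36864 / L_f = 110.4 g.

m_melted ≈ 110 g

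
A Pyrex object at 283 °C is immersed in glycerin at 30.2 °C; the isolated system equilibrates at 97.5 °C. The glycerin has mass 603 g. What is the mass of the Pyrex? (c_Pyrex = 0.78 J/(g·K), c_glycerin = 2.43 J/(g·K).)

m ≈ 682 g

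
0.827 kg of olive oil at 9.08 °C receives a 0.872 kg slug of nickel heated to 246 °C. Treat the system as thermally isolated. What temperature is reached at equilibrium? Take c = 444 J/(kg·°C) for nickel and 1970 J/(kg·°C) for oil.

Let T be the final temperature. ΣQ_i = 0:
0.872*444*(T − 246) + 0.827*1970*(T − 9.08) = 0
387.17(T − 246) + 1629.2(T − 9.08) = 0
2016.4 T = 110036
T = 110036 / 2016.4 = 54.6 °C

T_f ≈ 54.6 °C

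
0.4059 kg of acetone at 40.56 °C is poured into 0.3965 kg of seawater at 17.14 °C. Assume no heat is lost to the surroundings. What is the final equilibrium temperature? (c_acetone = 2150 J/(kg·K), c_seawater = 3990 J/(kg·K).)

With ΣQ=0 the equilibrium temperature is the m·c-weighted mean:
T_f = (872.68*40.56 + 1582*17.14) / (872.68 + 1582)
    = 62512 / 2454.7 ≈ 25.47 °C

T_f ≈ 25.5 °C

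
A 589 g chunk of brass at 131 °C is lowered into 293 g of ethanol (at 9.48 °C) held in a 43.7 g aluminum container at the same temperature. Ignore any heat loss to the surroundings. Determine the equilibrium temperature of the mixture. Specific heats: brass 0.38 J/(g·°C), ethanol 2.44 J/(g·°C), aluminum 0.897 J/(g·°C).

Energy conservation, ΣQ = 0:
589·0.38·(T − 131) + 293·2.44·(T − 9.48) + 43.7·0.897·(T − 9.48) = 0
223.82(T − 131) + 714.92(T − 9.48) + 39.2(T − 9.48) = 0
977.94 T = 36469
T ≈ 37.29 °C

T_f ≈ 37.3 °C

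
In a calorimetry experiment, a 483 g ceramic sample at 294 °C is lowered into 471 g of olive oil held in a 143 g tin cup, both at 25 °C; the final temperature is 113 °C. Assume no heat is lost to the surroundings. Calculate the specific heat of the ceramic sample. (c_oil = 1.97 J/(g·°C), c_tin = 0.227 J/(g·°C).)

c ≈ 0.967 J/(g·°C)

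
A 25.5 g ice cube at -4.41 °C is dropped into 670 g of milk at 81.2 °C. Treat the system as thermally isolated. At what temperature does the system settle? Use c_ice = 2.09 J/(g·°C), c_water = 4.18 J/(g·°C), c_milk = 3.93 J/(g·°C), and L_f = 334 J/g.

Setting the total heat transfer to zero:
warm ice to 0 °C: 25.5·2.09·(0 − (-4.41)) = 235.03
  fusion: m_ice L_f = 25.5·334 = 8517
  warm the meltwater: 106.59 T
  milk cools: 670·3.93·(T − 81.2) = 2633.1(T − 81.2)
2739.7 T = 213808 − 8752 = 205056
T ≈ 74.85 °C (positive, so assuming full melt was valid).

T_f ≈ 74.8 °C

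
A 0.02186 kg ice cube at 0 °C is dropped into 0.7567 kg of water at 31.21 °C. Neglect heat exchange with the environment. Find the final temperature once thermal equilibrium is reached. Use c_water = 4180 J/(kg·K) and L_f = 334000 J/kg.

Heat gained plus heat lost sum to zero:
latent heat to melt: 0.02186×334000 = 7301.2; warm the meltwater: 91.37 T; water: 3163(T − 31.21)
3254.4 T = 98717 − 7301.2 = 91416
T ≈ 28.09 °C (positive, so assuming full melt was valid).

T_f ≈ 28.1 °C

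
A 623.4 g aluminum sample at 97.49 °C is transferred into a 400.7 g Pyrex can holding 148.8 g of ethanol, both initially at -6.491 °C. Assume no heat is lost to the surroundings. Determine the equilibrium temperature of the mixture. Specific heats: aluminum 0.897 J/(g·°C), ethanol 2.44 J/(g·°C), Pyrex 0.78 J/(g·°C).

T_f ≈ 40.6 °C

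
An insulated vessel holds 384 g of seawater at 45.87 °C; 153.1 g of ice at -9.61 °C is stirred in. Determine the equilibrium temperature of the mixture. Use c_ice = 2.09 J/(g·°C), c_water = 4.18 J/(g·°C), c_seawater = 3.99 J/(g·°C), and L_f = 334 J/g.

Let T be the final temperature. ΣQ_i = 0:
ice -9.61→0 °C: 153.1×2.09×9.61 = 3075
  fusion: m_ice L_f = 153.1×334 = 51135
  meltwater 0→T: 153.1×4.18×T = 639.96 T
  seawater: 1532.2(T − 45.87)
2172.1 T = 70280 − 54210 = 16070
T ≈ 7.40 °C (positive, so assuming full melt was valid).

T_f ≈ 7.4 °C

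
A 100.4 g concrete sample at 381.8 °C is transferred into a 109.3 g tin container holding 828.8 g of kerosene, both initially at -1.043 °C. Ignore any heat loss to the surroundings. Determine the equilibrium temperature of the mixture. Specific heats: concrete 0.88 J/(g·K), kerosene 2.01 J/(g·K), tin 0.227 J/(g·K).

T_f ≈ 18.0 °C

Setting the total heat transfer to zero:
100.4·0.88·(T − 381.8) + 828.8·2.01·(T − (-1.043)) + 109.3·0.227·(T − (-1.043)) = 0
88.35(T − 381.8) + 1665.9(T − (-1.043)) + 24.81(T − (-1.043)) = 0
1779.1 T = 31969
T = 31969/1779.1 ≈ 17.97 °C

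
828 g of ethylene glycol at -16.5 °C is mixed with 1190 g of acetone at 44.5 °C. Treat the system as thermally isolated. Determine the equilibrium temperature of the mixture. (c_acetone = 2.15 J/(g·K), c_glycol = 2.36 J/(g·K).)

Energy conservation, ΣQ = 0:
1190·2.15·(T − 44.5) + 828·2.36·(T − (-16.5)) = 0
2558.5(T − 44.5) + 1954.1(T − (-16.5)) = 0
(2558.5 + 1954.1) T = 2558.5·44.5 + 1954.1·(-16.5)
T = 81611/4512.6 ≈ 18.09 °C

T_f ≈ 18.1 °C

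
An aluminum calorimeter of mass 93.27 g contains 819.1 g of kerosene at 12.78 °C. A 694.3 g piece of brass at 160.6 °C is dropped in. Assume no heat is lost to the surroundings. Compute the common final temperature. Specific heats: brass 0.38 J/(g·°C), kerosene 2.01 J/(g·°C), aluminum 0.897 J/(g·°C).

Heat gained plus heat lost sum to zero:
694.3·0.38·(T − 160.6) + 819.1·2.01·(T − 12.78) + 93.27·0.897·(T − 12.78) = 0
263.83(T − 160.6) + 1646.4(T − 12.78) + 83.66(T − 12.78) = 0
1993.9 T = 64482
T = 64482 / 1993.9 = 32.3 °C

T_f ≈ 32.3 °C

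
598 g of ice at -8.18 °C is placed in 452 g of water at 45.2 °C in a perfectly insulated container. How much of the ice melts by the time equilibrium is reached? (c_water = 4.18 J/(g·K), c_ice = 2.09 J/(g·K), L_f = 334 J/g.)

Heat available from the water dropping to 0 °C: 452×4.18×45.2 = 85399 J.
Warming the ice to 0 °C takes 598×2.09×8.18 = 10224 J, leaving 75176 J for melting.
Fully melting the ice requires m_ice L_f = 598×334 = 199732 J.
Since 75176 < 199732 J, not all the ice melts; equilibrium is at 0 °C.
m_melt = 75176 / L_f = 225.1 g.

m_melted ≈ 225 g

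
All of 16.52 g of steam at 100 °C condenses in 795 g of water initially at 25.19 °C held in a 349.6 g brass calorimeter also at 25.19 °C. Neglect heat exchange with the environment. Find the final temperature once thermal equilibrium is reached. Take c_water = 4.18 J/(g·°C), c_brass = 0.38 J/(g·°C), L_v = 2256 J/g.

Let T be the final temperature. ΣQ_i = 0:
latent heat released on condensation: 16.52×2256 = 37269
  condensate cools 100→T: 16.52×4.18×(T − 100) = 69.05(T − 100)
  water warms: 795×4.18×(T − 25.19) = 3323.1(T − 25.19)
  brass cup: 349.6×0.38×(T − 25.19) = 132.85(T − 25.19)
3525 T = 37269 + 6905.4 + 87055 = 131230
T ≈ 37.23 °C, under the boiling point, so the assumption holds.

T_f ≈ 37.2 °C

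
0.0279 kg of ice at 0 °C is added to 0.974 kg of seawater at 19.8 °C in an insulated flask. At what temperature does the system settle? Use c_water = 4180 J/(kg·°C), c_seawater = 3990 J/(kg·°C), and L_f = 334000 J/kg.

T_f ≈ 16.9 °C

Energy balance with sensible and latent terms:
fusion: m_ice L_f = 0.0279×334000 = 9318.6
  warm the meltwater: 116.62 T
  seawater: 3886.3(T − 19.8)
4002.9 T = 76948 − 9318.6 = 67629
T ≈ 16.90 °C (positive, so assuming full melt was valid).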